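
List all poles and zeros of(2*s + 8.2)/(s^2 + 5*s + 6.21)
Set denominator = 0: s^2 + 5*s + 6.21 = (s + 2.3)(s + 2.7) = 0 → Poles: -2.3, -2.7
Set numerator = 0: 2*s + 8.2 = 0 → Zeros: -4.1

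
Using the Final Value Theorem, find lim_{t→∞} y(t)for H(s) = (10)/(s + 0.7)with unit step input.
FVT: lim_{t→∞} y(t) = lim_{s→0} s*Y(s) where Y(s) = H(s)/s.
= lim_{s→0} H(s) = H(0) = num(0)/den(0) = 10/0.7 = 14.29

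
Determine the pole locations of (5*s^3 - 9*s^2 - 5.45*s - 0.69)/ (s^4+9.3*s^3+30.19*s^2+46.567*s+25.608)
Set denominator = 0: s^4 + 9.3*s^3 + 30.19*s^2 + 46.567*s + 25.608 = (s + 1.1)(s + 4.8)(s^2 + 3.4*s + 4.85) = 0 → Poles: -1.1, -1.7 + 1.4j, -1.7 - 1.4j, -4.8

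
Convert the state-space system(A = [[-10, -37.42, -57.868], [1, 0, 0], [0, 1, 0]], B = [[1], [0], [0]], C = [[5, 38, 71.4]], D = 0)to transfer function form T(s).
T(s) = C(sI - A)⁻¹B + D.
Characteristic polynomial det(sI - A) = s^3 + 10*s^2 + 37.42*s + 57.868.
Numerator from C·adj(sI-A)·B + D·det(sI-A) = 5*s^2 + 38*s + 71.4.
T(s) = (5*s^2 + 38*s + 71.4)/(s^3 + 10*s^2 + 37.42*s + 57.868)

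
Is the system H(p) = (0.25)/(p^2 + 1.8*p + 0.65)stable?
Denominator: p^2 + 1.8*p + 0.65 = (p + 0.5)(p + 1.3). Poles: -0.5, -1.3. All Re(p)<0: Yes (stable)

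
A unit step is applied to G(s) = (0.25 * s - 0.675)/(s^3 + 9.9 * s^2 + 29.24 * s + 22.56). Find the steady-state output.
FVT: lim_{t→∞} y(t) = lim_{s→0} s*Y(s) where Y(s) = G(s)/s.
= lim_{s→0} G(s) = G(0) = num(0)/den(0) = -0.675/22.56 = -0.02992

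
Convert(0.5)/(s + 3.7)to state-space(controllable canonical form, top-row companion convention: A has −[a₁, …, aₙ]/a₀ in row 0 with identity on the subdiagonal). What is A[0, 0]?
Reachable canonical form for den = s + 3.7: top row of A = -[a₁,a₂,...,aₙ]/a₀, ones on the subdiagonal, zeros elsewhere.
A = [[-3.7]].
A[0,0] = -3.7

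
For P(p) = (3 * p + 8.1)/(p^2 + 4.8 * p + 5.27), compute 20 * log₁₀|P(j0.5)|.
Substitute p = j*0.5: P(j0.5) = 1.42963 - 0.384685j.
|P(j0.5)| = sqrt(Re² + Im²) = 1.48.
20*log₁₀(1.48) = 3.41 dB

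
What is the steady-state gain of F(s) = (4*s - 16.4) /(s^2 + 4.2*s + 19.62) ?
DC gain = F(0) = num(0)/den(0) = -16.4/19.62 = -0.8359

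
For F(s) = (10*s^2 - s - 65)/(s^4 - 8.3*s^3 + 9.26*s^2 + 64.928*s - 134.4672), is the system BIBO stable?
Denominator: s^4 - 8.3*s^3 + 9.26*s^2 + 64.928*s - 134.4672 = (s - 3.6)(s - 4.6)(s + 2.8)(s - 2.9). Poles: -2.8, 2.9, 3.6, 4.6. All Re(p)<0: No (unstable)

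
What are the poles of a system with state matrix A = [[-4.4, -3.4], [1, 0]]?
Eigenvalues solve det(λI - A) = 0.
Characteristic polynomial: λ^2 + 4.4*λ + 3.4 = 0.
Factor: (λ + 1)(λ + 3.4) = 0.
Roots: -1, -3.4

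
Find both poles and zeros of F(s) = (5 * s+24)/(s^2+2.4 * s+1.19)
Set denominator = 0: s^2 + 2.4*s + 1.19 = (s + 0.7)(s + 1.7) = 0 → Poles: -0.7, -1.7
Set numerator = 0: 5*s + 24 = 0 → Zeros: -4.8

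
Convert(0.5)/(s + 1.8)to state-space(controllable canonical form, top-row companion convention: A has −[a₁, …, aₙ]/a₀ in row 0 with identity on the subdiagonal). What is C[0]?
Reachable canonical form: C = numerator coefficients (right-aligned, zero-padded to length n).
num = 0.5, C = [[0.5]].
C[0] = 0.5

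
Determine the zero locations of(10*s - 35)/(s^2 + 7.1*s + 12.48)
Set numerator = 0: 10*s - 35 = 0 → Zeros: 3.5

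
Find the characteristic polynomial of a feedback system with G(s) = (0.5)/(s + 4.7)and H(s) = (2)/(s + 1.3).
Characteristic poly = G_den * H_den + G_num * H_num = (s^2 + 6*s + 6.11) + (1) = s^2 + 6*s + 7.11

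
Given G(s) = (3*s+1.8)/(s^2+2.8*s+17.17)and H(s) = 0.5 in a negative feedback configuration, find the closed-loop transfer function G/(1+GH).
Closed-loop T = G/(1+GH).
Numerator: G_num * H_den = 3*s + 1.8.
Denominator: G_den * H_den + G_num * H_num = (s^2 + 2.8*s + 17.17) + (1.5*s + 0.9) = s^2 + 4.3*s + 18.07.
T(s) = (3*s + 1.8)/(s^2 + 4.3*s + 18.07)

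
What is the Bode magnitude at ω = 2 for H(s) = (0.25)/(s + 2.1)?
Substitute s = j*2: H(j2) = 0.0624257 - 0.059453j.
|H(j2)| = sqrt(Re² + Im²) = 0.08621.
20*log₁₀(0.08621) = -21.29 dB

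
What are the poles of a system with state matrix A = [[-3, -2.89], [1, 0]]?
Eigenvalues solve det(λI - A) = 0.
Characteristic polynomial: λ^2 + 3*λ + 2.89 = 0.
Roots: -1.5 + 0.8j, -1.5 - 0.8j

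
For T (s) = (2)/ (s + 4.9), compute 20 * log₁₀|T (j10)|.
Substitute s = j*10: T(j10) = 0.0790259 - 0.161277j.
|T(j10)| = sqrt(Re² + Im²) = 0.1796.
20*log₁₀(0.1796) = -14.91 dB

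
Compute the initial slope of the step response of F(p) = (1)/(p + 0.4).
IVT: y'(0⁺) = lim_{p→∞} p²·Y(p) = lim_{p→∞} p·F(p).
deg(num) = 0, deg(den) = 1, relative degree = 1, so p·F(p) → (leading num)/(leading den) = 1/1 = 1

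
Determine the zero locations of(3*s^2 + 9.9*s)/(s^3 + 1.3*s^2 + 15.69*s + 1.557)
Set numerator = 0: 3*s^2 + 9.9*s = 3*s(s + 3.3) = 0 → Zeros: -3.3, 0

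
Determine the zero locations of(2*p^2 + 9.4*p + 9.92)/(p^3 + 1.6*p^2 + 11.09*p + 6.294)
Set numerator = 0: 2*p^2 + 9.4*p + 9.92 = 2*(p + 3.1)(p + 1.6) = 0 → Zeros: -1.6, -3.1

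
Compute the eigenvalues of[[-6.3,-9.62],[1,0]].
Eigenvalues solve det(λI - A) = 0.
Characteristic polynomial: λ^2 + 6.3*λ + 9.62 = 0.
Factor: (λ + 3.7)(λ + 2.6) = 0.
Roots: -2.6, -3.7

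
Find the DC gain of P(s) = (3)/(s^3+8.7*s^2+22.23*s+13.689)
DC gain = P(0) = num(0)/den(0) = 3/13.689 = 0.2192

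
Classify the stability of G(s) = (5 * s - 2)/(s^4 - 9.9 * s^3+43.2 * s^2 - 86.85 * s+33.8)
Denominator: s^4 - 9.9*s^3 + 43.2*s^2 - 86.85*s + 33.8 = (s - 4)(s - 0.5)(s^2 - 5.4*s + 16.9). Poles: 0.5, 2.7 + 3.1j, 2.7 - 3.1j, 4. Unstable (4 pole(s) in RHP)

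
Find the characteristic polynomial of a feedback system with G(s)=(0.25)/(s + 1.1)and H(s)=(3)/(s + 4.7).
Characteristic poly = G_den * H_den + G_num * H_num = (s^2 + 5.8*s + 5.17) + (0.75) = s^2 + 5.8*s + 5.92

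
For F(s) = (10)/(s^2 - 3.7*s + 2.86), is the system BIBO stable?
Denominator: s^2 - 3.7*s + 2.86 = (s - 2.6)(s - 1.1). Poles: 1.1, 2.6. All Re(p)<0: No (unstable)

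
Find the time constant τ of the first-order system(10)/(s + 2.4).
First-order system: τ = -1/pole. Pole = -2.4. τ = -1/(-2.4) = 0.4167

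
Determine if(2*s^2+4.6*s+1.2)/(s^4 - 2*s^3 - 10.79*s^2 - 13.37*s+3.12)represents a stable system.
Denominator: s^4 - 2*s^3 - 10.79*s^2 - 13.37*s + 3.12 = (s - 0.2)(s - 4.8)(s^2 + 3*s + 3.25). Poles: -1.5 + 1j, -1.5 - 1j, 0.2, 4.8. All Re(p)<0: No (unstable)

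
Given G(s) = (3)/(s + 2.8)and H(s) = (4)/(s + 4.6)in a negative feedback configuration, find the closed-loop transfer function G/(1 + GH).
Closed-loop T = G/(1+GH).
Numerator: G_num * H_den = 3*s + 13.8.
Denominator: G_den * H_den + G_num * H_num = (s^2 + 7.4*s + 12.88) + (12) = s^2 + 7.4*s + 24.88.
T(s) = (3*s + 13.8)/(s^2 + 7.4*s + 24.88)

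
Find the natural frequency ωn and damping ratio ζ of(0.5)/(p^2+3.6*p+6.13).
Underdamped: complex pole -1.8 + 1.7j. ωn = |pole| = 2.476, ζ = -Re(pole)/ωn = 0.727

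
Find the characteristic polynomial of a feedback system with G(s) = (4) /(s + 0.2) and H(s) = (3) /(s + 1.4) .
Characteristic poly = G_den * H_den + G_num * H_num = (s^2 + 1.6*s + 0.28) + (12) = s^2 + 1.6*s + 12.28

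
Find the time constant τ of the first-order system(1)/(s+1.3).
First-order system: τ = -1/pole. Pole = -1.3. τ = -1/(-1.3) = 0.7692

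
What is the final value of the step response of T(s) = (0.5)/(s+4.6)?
FVT: lim_{t→∞} y(t) = lim_{s→0} s*Y(s) where Y(s) = T(s)/s.
= lim_{s→0} T(s) = T(0) = num(0)/den(0) = 0.5/4.6 = 0.1087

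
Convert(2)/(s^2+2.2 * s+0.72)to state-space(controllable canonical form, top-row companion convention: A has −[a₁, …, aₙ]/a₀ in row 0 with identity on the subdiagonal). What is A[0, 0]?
Reachable canonical form for den = s^2 + 2.2*s + 0.72: top row of A = -[a₁,a₂,...,aₙ]/a₀, ones on the subdiagonal, zeros elsewhere.
A = [[-2.2, -0.72], [1, 0]].
A[0,0] = -2.2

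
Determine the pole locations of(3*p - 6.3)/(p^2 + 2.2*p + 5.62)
Set denominator = 0: p^2 + 2.2*p + 5.62 = 0 → Poles: -1.1 + 2.1j, -1.1 - 2.1j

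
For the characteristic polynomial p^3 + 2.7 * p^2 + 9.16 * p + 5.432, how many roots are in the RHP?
p^3 + 2.7*p^2 + 9.16*p + 5.432 = (p + 0.7)(p^2 + 2*p + 7.76). Poles: -0.7, -1 + 2.6j, -1 - 2.6j. RHP poles (Re>0): 0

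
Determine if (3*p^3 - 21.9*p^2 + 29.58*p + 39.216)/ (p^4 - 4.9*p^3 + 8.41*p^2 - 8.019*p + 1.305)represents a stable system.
Denominator: p^4 - 4.9*p^3 + 8.41*p^2 - 8.019*p + 1.305 = (p - 0.2)(p - 2.9)(p^2 - 1.8*p + 2.25). Poles: 0.2, 0.9 + 1.2j, 0.9 - 1.2j, 2.9. All Re(p)<0: No (unstable)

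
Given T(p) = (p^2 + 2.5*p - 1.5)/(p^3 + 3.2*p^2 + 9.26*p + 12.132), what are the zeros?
Set numerator = 0: p^2 + 2.5*p - 1.5 = (p + 3)(p - 0.5) = 0 → Zeros: -3, 0.5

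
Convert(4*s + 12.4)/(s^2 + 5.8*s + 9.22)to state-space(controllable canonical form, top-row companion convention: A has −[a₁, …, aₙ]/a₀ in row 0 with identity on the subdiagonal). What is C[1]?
Reachable canonical form: C = numerator coefficients (right-aligned, zero-padded to length n).
num = 4*s + 12.4, C = [[4, 12.4]].
C[1] = 12.4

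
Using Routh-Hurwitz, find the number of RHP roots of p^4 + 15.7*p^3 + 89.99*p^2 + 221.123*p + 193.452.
Routh array:
p^4: [1, 89.99, 193.452]; p^3: [15.7, 221.123]; p^2: [75.9057, 193.452]; p^1: [181.11]; p^0: [193.452]
First column: [1, 15.7, 75.9057, 181.11, 193.452]. Sign changes = RHP roots = 0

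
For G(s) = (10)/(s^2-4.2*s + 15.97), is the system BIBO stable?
Denominator: s^2 - 4.2*s + 15.97. Poles: 2.1 + 3.4j, 2.1 - 3.4j. All Re(p)<0: No (unstable)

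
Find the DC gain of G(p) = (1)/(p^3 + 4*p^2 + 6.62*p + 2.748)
DC gain = G(0) = num(0)/den(0) = 1/2.748 = 0.3639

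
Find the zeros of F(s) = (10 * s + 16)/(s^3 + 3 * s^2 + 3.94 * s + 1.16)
Set numerator = 0: 10*s + 16 = 0 → Zeros: -1.6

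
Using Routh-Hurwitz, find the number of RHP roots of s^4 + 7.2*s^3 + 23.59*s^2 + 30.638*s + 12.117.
Routh array:
s^4: [1, 23.59, 12.117]; s^3: [7.2, 30.638]; s^2: [19.3347, 12.117]; s^1: [26.1258]; s^0: [12.117]
First column: [1, 7.2, 19.3347, 26.1258, 12.117]. Sign changes = RHP roots = 0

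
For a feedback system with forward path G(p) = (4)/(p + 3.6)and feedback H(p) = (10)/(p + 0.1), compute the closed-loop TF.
Closed-loop T = G/(1+GH).
Numerator: G_num * H_den = 4*p + 0.4.
Denominator: G_den * H_den + G_num * H_num = (p^2 + 3.7*p + 0.36) + (40) = p^2 + 3.7*p + 40.36.
T(p) = (4*p + 0.4)/(p^2 + 3.7*p + 40.36)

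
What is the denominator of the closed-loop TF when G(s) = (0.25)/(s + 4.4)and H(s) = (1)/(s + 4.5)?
Characteristic poly = G_den * H_den + G_num * H_num = (s^2 + 8.9*s + 19.8) + (0.25) = s^2 + 8.9*s + 20.05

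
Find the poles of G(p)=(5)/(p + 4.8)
Set denominator = 0: p + 4.8 = 0 → Poles: -4.8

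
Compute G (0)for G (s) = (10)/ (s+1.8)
DC gain = G(0) = num(0)/den(0) = 10/1.8 = 5.556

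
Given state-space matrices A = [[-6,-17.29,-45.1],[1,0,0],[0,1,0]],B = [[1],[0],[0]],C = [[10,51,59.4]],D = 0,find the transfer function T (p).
T(p) = C(pI - A)⁻¹B + D.
Characteristic polynomial det(pI - A) = p^3 + 6*p^2 + 17.29*p + 45.1.
Numerator from C·adj(pI-A)·B + D·det(pI-A) = 10*p^2 + 51*p + 59.4.
T(p) = (10*p^2 + 51*p + 59.4)/(p^3 + 6*p^2 + 17.29*p + 45.1)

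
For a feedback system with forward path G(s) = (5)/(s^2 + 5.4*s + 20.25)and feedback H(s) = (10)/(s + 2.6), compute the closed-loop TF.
Closed-loop T = G/(1+GH).
Numerator: G_num * H_den = 5*s + 13.
Denominator: G_den * H_den + G_num * H_num = (s^3 + 8*s^2 + 34.29*s + 52.65) + (50) = s^3 + 8*s^2 + 34.29*s + 102.65.
T(s) = (5*s + 13)/(s^3 + 8*s^2 + 34.29*s + 102.65)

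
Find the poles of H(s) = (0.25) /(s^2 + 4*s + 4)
Set denominator = 0: s^2 + 4*s + 4 = (s + 2)(s + 2) = 0 → Poles: -2, -2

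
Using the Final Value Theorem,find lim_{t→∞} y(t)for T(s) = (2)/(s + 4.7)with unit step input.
FVT: lim_{t→∞} y(t) = lim_{s→0} s*Y(s) where Y(s) = T(s)/s.
= lim_{s→0} T(s) = T(0) = num(0)/den(0) = 2/4.7 = 0.4255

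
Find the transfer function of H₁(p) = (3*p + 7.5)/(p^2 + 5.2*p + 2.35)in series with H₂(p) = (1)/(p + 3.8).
Series: H = H₁ · H₂ = (n₁·n₂)/(d₁·d₂).
Num: n₁·n₂ = 3*p + 7.5. Den: d₁·d₂ = p^3 + 9*p^2 + 22.11*p + 8.93.
H(p) = (3*p + 7.5)/(p^3 + 9*p^2 + 22.11*p + 8.93)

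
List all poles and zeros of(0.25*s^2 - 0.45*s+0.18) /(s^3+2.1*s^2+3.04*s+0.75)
Set denominator = 0: s^3 + 2.1*s^2 + 3.04*s + 0.75 = (s + 0.3)(s^2 + 1.8*s + 2.5) = 0 → Poles: -0.3, -0.9 + 1.3j, -0.9 - 1.3j
Set numerator = 0: 0.25*s^2 - 0.45*s + 0.18 = 0.25*(s - 0.6)(s - 1.2) = 0 → Zeros: 0.6, 1.2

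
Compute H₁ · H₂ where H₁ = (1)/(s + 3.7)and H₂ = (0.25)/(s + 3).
Series: H = H₁ · H₂ = (n₁·n₂)/(d₁·d₂).
Num: n₁·n₂ = 0.25. Den: d₁·d₂ = s^2 + 6.7*s + 11.1.
H(s) = (0.25)/(s^2 + 6.7*s + 11.1)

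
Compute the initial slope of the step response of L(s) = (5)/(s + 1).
IVT: y'(0⁺) = lim_{s→∞} s²·Y(s) = lim_{s→∞} s·L(s).
deg(num) = 0, deg(den) = 1, relative degree = 1, so s·L(s) → (leading num)/(leading den) = 5/1 = 5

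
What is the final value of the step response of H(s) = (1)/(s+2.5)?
FVT: lim_{t→∞} y(t) = lim_{s→0} s*Y(s) where Y(s) = H(s)/s.
= lim_{s→0} H(s) = H(0) = num(0)/den(0) = 1/2.5 = 0.4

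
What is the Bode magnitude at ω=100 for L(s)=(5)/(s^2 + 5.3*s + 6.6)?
Substitute s = j*100: L(j100) = -0.000498927 - 2.64606e-05j.
|L(j100)| = sqrt(Re² + Im²) = 0.0004996.
20*log₁₀(0.0004996) = -66.03 dB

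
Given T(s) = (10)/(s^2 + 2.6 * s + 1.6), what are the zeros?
Numerator is a nonzero constant (10) → Zeros: none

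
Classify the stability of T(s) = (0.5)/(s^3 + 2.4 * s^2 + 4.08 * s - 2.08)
Denominator: s^3 + 2.4*s^2 + 4.08*s - 2.08 = (s - 0.4)(s^2 + 2.8*s + 5.2). Poles: -1.4 + 1.8j, -1.4 - 1.8j, 0.4. Unstable (1 pole(s) in RHP)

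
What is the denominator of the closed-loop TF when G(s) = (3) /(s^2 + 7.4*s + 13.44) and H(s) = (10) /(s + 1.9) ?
Characteristic poly = G_den * H_den + G_num * H_num = (s^3 + 9.3*s^2 + 27.5*s + 25.536) + (30) = s^3 + 9.3*s^2 + 27.5*s + 55.536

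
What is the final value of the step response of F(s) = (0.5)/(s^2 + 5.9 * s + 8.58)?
FVT: lim_{t→∞} y(t) = lim_{s→0} s*Y(s) where Y(s) = F(s)/s.
= lim_{s→0} F(s) = F(0) = num(0)/den(0) = 0.5/8.58 = 0.05828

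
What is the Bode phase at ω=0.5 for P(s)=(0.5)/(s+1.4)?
Substitute s = j*0.5: P(j0.5) = 0.316742 - 0.113122j.
∠P(j0.5) = atan2(Im, Re) = atan2(-0.113122, 0.316742) = -19.65°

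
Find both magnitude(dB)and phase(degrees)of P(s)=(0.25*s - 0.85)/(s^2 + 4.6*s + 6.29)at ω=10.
Substitute s = j*10: P(j10) = 0.0178621 - 0.01791j.
|P| = 20*log₁₀(sqrt(Re²+Im²)) = -31.94 dB.
∠P = atan2(Im, Re) = -45.08°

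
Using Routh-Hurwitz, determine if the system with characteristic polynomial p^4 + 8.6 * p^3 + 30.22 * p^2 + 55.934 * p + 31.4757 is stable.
Routh array:
p^4: [1, 30.22, 31.4757]; p^3: [8.6, 55.934]; p^2: [23.716, 31.4757]; p^1: [44.5202]; p^0: [31.4757]
First column: [1, 8.6, 23.716, 44.5202, 31.4757]. Sign changes = 0.
Yes, stable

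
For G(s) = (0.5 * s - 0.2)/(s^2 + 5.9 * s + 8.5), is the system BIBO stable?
Denominator: s^2 + 5.9*s + 8.5 = (s + 2.5)(s + 3.4). Poles: -2.5, -3.4. All Re(p)<0: Yes (stable)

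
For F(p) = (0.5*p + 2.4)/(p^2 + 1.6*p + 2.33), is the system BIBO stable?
Denominator: p^2 + 1.6*p + 2.33. Poles: -0.8 + 1.3j, -0.8 - 1.3j. All Re(p)<0: Yes (stable)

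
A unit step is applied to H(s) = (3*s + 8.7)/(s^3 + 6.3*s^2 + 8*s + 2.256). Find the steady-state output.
FVT: lim_{t→∞} y(t) = lim_{s→0} s*Y(s) where Y(s) = H(s)/s.
= lim_{s→0} H(s) = H(0) = num(0)/den(0) = 8.7/2.256 = 3.856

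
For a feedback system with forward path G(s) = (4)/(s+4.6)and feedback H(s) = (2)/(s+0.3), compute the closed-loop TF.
Closed-loop T = G/(1+GH).
Numerator: G_num * H_den = 4*s + 1.2.
Denominator: G_den * H_den + G_num * H_num = (s^2 + 4.9*s + 1.38) + (8) = s^2 + 4.9*s + 9.38.
T(s) = (4*s + 1.2)/(s^2 + 4.9*s + 9.38)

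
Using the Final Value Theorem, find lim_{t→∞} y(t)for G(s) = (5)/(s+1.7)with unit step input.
FVT: lim_{t→∞} y(t) = lim_{s→0} s*Y(s) where Y(s) = G(s)/s.
= lim_{s→0} G(s) = G(0) = num(0)/den(0) = 5/1.7 = 2.941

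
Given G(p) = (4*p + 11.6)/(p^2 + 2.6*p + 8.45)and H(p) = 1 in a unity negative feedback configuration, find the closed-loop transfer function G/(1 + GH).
Closed-loop T = G/(1+GH).
Numerator: G_num * H_den = 4*p + 11.6.
Denominator: G_den * H_den + G_num * H_num = (p^2 + 2.6*p + 8.45) + (4*p + 11.6) = p^2 + 6.6*p + 20.05.
T(p) = (4*p + 11.6)/(p^2 + 6.6*p + 20.05)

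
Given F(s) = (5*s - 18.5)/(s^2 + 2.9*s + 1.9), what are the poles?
Set denominator = 0: s^2 + 2.9*s + 1.9 = (s + 1)(s + 1.9) = 0 → Poles: -1, -1.9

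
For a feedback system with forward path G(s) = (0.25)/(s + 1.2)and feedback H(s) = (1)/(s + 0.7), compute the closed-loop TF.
Closed-loop T = G/(1+GH).
Numerator: G_num * H_den = 0.25*s + 0.175.
Denominator: G_den * H_den + G_num * H_num = (s^2 + 1.9*s + 0.84) + (0.25) = s^2 + 1.9*s + 1.09.
T(s) = (0.25*s + 0.175)/(s^2 + 1.9*s + 1.09)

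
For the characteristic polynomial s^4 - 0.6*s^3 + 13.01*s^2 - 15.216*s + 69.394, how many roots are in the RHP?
s^4 - 0.6*s^3 + 13.01*s^2 - 15.216*s + 69.394 = (s^2 - 2.4*s + 6.28)(s^2 + 1.8*s + 11.05). Poles: -0.9 + 3.2j, -0.9 - 3.2j, 1.2 + 2.2j, 1.2 - 2.2j. RHP poles (Re>0): 2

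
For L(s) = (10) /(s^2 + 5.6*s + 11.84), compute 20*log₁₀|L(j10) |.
Substitute s = j*10: L(j10) = -0.08082 - 0.0513376j.
|L(j10)| = sqrt(Re² + Im²) = 0.09575.
20*log₁₀(0.09575) = -20.38 dB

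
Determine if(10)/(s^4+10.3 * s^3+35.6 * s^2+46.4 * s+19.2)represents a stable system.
Denominator: s^4 + 10.3*s^3 + 35.6*s^2 + 46.4*s + 19.2 = (s + 4)(s + 1.5)(s + 4)(s + 0.8). Poles: -0.8, -1.5, -4, -4. All Re(p)<0: Yes (stable)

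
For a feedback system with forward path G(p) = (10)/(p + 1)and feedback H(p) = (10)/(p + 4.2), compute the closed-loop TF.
Closed-loop T = G/(1+GH).
Numerator: G_num * H_den = 10*p + 42.
Denominator: G_den * H_den + G_num * H_num = (p^2 + 5.2*p + 4.2) + (100) = p^2 + 5.2*p + 104.2.
T(p) = (10*p + 42)/(p^2 + 5.2*p + 104.2)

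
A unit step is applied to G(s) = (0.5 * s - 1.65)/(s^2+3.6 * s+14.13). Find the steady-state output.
FVT: lim_{t→∞} y(t) = lim_{s→0} s*Y(s) where Y(s) = G(s)/s.
= lim_{s→0} G(s) = G(0) = num(0)/den(0) = -1.65/14.13 = -0.1168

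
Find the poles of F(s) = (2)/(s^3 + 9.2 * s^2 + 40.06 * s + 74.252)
Set denominator = 0: s^3 + 9.2*s^2 + 40.06*s + 74.252 = (s + 3.8)(s^2 + 5.4*s + 19.54) = 0 → Poles: -2.7 + 3.5j, -2.7 - 3.5j, -3.8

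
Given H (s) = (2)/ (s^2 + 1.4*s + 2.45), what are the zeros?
Numerator is a nonzero constant (2) → Zeros: none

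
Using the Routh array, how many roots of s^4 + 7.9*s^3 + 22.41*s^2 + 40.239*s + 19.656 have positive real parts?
Routh array:
s^4: [1, 22.41, 19.656]; s^3: [7.9, 40.239]; s^2: [17.3165, 19.656]; s^1: [31.2717]; s^0: [19.656]
First column: [1, 7.9, 17.3165, 31.2717, 19.656]. Sign changes = RHP roots = 0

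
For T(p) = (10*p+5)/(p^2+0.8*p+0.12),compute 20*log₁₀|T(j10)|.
Substitute p = j*10: T(j10) = 0.0299402 - 0.998803j.
|T(j10)| = sqrt(Re² + Im²) = 0.9993.
20*log₁₀(0.9993) = -0.01 dB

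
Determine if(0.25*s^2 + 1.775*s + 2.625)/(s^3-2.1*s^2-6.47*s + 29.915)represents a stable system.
Denominator: s^3 - 2.1*s^2 - 6.47*s + 29.915 = (s + 3.1)(s^2 - 5.2*s + 9.65). Poles: -3.1, 2.6 + 1.7j, 2.6 - 1.7j. All Re(p)<0: No (unstable)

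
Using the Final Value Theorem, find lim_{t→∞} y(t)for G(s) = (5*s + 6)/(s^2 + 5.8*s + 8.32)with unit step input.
FVT: lim_{t→∞} y(t) = lim_{s→0} s*Y(s) where Y(s) = G(s)/s.
= lim_{s→0} G(s) = G(0) = num(0)/den(0) = 6/8.32 = 0.7212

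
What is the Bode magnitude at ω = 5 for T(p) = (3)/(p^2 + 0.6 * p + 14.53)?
Substitute p = j*5: T(j5) = -0.264793 - 0.075872j.
|T(j5)| = sqrt(Re² + Im²) = 0.2754.
20*log₁₀(0.2754) = -11.20 dB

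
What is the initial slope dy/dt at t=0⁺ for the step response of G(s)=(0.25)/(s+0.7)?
IVT: y'(0⁺) = lim_{s→∞} s²·Y(s) = lim_{s→∞} s·G(s).
deg(num) = 0, deg(den) = 1, relative degree = 1, so s·G(s) → (leading num)/(leading den) = 0.25/1 = 0.25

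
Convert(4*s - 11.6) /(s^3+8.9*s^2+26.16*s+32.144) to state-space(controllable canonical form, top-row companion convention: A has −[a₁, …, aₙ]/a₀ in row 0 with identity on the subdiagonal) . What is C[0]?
Reachable canonical form: C = numerator coefficients (right-aligned, zero-padded to length n).
num = 4*s - 11.6, C = [[0, 4, -11.6]].
C[0] = 0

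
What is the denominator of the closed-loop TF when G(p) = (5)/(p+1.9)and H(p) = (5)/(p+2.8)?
Characteristic poly = G_den * H_den + G_num * H_num = (p^2 + 4.7*p + 5.32) + (25) = p^2 + 4.7*p + 30.32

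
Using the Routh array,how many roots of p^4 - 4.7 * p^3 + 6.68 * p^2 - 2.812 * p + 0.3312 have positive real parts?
Routh array:
p^4: [1, 6.68, 0.3312]; p^3: [-4.7, -2.812]; p^2: [6.0817, 0.3312]; p^1: [-2.55605]; p^0: [0.3312]
First column: [1, -4.7, 6.0817, -2.55605, 0.3312]. Sign changes = RHP roots = 4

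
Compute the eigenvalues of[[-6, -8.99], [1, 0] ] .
Eigenvalues solve det(λI - A) = 0.
Characteristic polynomial: λ^2 + 6*λ + 8.99 = 0.
Factor: (λ + 2.9)(λ + 3.1) = 0.
Roots: -2.9, -3.1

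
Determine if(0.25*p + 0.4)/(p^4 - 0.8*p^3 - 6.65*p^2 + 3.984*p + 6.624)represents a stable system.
Denominator: p^4 - 0.8*p^3 - 6.65*p^2 + 3.984*p + 6.624 = (p - 1.5)(p + 2.3)(p - 2.4)(p + 0.8). Poles: -0.8, -2.3, 1.5, 2.4. All Re(p)<0: No (unstable)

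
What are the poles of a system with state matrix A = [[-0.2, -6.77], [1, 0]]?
Eigenvalues solve det(λI - A) = 0.
Characteristic polynomial: λ^2 + 0.2*λ + 6.77 = 0.
Roots: -0.1 + 2.6j, -0.1 - 2.6j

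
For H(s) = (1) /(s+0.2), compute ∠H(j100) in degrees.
Substitute s = j*100: H(j100) = 1.99999e-05 - 0.00999996j.
∠H(j100) = atan2(Im, Re) = atan2(-0.00999996, 1.99999e-05) = -89.89°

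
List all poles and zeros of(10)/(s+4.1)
Set denominator = 0: s + 4.1 = 0 → Poles: -4.1
Numerator is a nonzero constant (10) → Zeros: none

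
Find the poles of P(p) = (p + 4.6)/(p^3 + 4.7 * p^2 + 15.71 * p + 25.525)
Set denominator = 0: p^3 + 4.7*p^2 + 15.71*p + 25.525 = (p + 2.5)(p^2 + 2.2*p + 10.21) = 0 → Poles: -1.1 + 3j, -1.1 - 3j, -2.5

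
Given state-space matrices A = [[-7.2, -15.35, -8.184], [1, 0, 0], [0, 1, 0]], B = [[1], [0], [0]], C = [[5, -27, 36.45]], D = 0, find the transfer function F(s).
F(s) = C(sI - A)⁻¹B + D.
Characteristic polynomial det(sI - A) = s^3 + 7.2*s^2 + 15.35*s + 8.184.
Numerator from C·adj(sI-A)·B + D·det(sI-A) = 5*s^2 - 27*s + 36.45.
F(s) = (5*s^2 - 27*s + 36.45)/(s^3 + 7.2*s^2 + 15.35*s + 8.184)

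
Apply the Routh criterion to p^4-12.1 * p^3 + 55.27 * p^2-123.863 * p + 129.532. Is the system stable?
Routh array:
p^4: [1, 55.27, 129.532]; p^3: [-12.1, -123.863]; p^2: [45.0334, 129.532]; p^1: [-89.0591]; p^0: [129.532]
First column: [1, -12.1, 45.0334, -89.0591, 129.532]. Sign changes = 4.
No, unstable (4 RHP root(s))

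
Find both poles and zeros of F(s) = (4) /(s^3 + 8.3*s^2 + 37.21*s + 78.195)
Set denominator = 0: s^3 + 8.3*s^2 + 37.21*s + 78.195 = (s + 3.9)(s^2 + 4.4*s + 20.05) = 0 → Poles: -2.2 + 3.9j, -2.2 - 3.9j, -3.9
Numerator is a nonzero constant (4) → Zeros: none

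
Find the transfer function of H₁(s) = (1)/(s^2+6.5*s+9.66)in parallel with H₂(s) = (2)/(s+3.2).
Parallel: H = H₁ + H₂ = (n₁·d₂ + n₂·d₁)/(d₁·d₂).
n₁·d₂ = s + 3.2. n₂·d₁ = 2*s^2 + 13*s + 19.32. Sum = 2*s^2 + 14*s + 22.52. d₁·d₂ = s^3 + 9.7*s^2 + 30.46*s + 30.912.
H(s) = (2*s^2 + 14*s + 22.52)/(s^3 + 9.7*s^2 + 30.46*s + 30.912)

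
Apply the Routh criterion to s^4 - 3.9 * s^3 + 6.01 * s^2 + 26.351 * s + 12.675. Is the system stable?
Routh array:
s^4: [1, 6.01, 12.675]; s^3: [-3.9, 26.351]; s^2: [12.7667, 12.675]; s^1: [30.223]; s^0: [12.675]
First column: [1, -3.9, 12.7667, 30.223, 12.675]. Sign changes = 2.
No, unstable (2 RHP root(s))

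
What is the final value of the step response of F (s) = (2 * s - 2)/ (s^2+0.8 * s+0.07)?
FVT: lim_{t→∞} y(t) = lim_{s→0} s*Y(s) where Y(s) = F(s)/s.
= lim_{s→0} F(s) = F(0) = num(0)/den(0) = -2/0.07 = -28.57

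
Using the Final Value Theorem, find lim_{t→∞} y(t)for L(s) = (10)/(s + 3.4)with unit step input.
FVT: lim_{t→∞} y(t) = lim_{s→0} s*Y(s) where Y(s) = L(s)/s.
= lim_{s→0} L(s) = L(0) = num(0)/den(0) = 10/3.4 = 2.941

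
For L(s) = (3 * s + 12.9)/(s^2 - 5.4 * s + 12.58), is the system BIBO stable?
Denominator: s^2 - 5.4*s + 12.58. Poles: 2.7 + 2.3j, 2.7 - 2.3j. All Re(p)<0: No (unstable)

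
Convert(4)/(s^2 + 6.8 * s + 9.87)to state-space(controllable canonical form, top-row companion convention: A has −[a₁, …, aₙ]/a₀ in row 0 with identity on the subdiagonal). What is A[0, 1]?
Reachable canonical form for den = s^2 + 6.8*s + 9.87: top row of A = -[a₁,a₂,...,aₙ]/a₀, ones on the subdiagonal, zeros elsewhere.
A = [[-6.8, -9.87], [1, 0]].
A[0,1] = -9.87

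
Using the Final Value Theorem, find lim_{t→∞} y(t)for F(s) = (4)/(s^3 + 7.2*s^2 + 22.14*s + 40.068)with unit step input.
FVT: lim_{t→∞} y(t) = lim_{s→0} s*Y(s) where Y(s) = F(s)/s.
= lim_{s→0} F(s) = F(0) = num(0)/den(0) = 4/40.068 = 0.09983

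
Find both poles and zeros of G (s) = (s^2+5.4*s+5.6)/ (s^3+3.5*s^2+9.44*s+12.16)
Set denominator = 0: s^3 + 3.5*s^2 + 9.44*s + 12.16 = (s + 1.9)(s^2 + 1.6*s + 6.4) = 0 → Poles: -0.8 + 2.4j, -0.8 - 2.4j, -1.9
Set numerator = 0: s^2 + 5.4*s + 5.6 = (s + 1.4)(s + 4) = 0 → Zeros: -1.4, -4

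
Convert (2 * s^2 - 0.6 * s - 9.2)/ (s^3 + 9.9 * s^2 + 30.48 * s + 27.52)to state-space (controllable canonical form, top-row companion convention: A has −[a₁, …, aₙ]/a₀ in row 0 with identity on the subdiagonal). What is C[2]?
Reachable canonical form: C = numerator coefficients (right-aligned, zero-padded to length n).
num = 2*s^2 - 0.6*s - 9.2, C = [[2, -0.6, -9.2]].
C[2] = -9.2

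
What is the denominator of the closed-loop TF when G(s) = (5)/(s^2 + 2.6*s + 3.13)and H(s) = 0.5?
Characteristic poly = G_den * H_den + G_num * H_num = (s^2 + 2.6*s + 3.13) + (2.5) = s^2 + 2.6*s + 5.63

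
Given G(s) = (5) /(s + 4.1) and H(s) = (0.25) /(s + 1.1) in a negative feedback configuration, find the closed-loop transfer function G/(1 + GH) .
Closed-loop T = G/(1+GH).
Numerator: G_num * H_den = 5*s + 5.5.
Denominator: G_den * H_den + G_num * H_num = (s^2 + 5.2*s + 4.51) + (1.25) = s^2 + 5.2*s + 5.76.
T(s) = (5*s + 5.5)/(s^2 + 5.2*s + 5.76)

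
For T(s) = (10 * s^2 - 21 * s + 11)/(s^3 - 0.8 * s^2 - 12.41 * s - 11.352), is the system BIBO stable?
Denominator: s^3 - 0.8*s^2 - 12.41*s - 11.352 = (s - 4.3)(s + 1.1)(s + 2.4). Poles: -1.1, -2.4, 4.3. All Re(p)<0: No (unstable)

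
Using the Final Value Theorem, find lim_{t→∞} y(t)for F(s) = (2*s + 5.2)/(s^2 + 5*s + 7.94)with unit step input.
FVT: lim_{t→∞} y(t) = lim_{s→0} s*Y(s) where Y(s) = F(s)/s.
= lim_{s→0} F(s) = F(0) = num(0)/den(0) = 5.2/7.94 = 0.6549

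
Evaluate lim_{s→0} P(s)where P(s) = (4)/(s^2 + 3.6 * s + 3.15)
DC gain = P(0) = num(0)/den(0) = 4/3.15 = 1.27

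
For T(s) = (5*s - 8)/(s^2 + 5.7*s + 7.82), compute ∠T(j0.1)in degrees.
Substitute s = j*0.1: T(j0.1) = -1.01425 + 0.138044j.
∠T(j0.1) = atan2(Im, Re) = atan2(0.138044, -1.01425) = 172.25°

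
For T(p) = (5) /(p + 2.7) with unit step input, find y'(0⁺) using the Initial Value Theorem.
IVT: y'(0⁺) = lim_{p→∞} p²·Y(p) = lim_{p→∞} p·T(p).
deg(num) = 0, deg(den) = 1, relative degree = 1, so p·T(p) → (leading num)/(leading den) = 5/1 = 5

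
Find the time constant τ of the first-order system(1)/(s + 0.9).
First-order system: τ = -1/pole. Pole = -0.9. τ = -1/(-0.9) = 1.111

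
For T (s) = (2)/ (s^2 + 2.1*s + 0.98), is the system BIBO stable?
Denominator: s^2 + 2.1*s + 0.98 = (s + 1.4)(s + 0.7). Poles: -0.7, -1.4. All Re(p)<0: Yes (stable)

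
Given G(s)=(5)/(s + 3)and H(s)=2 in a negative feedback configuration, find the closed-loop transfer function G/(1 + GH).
Closed-loop T = G/(1+GH).
Numerator: G_num * H_den = 5.
Denominator: G_den * H_den + G_num * H_num = (s + 3) + (10) = s + 13.
T(s) = (5)/(s + 13)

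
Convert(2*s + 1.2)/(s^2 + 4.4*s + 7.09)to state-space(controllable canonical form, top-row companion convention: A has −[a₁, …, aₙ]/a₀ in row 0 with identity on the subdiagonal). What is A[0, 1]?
Reachable canonical form for den = s^2 + 4.4*s + 7.09: top row of A = -[a₁,a₂,...,aₙ]/a₀, ones on the subdiagonal, zeros elsewhere.
A = [[-4.4, -7.09], [1, 0]].
A[0,1] = -7.09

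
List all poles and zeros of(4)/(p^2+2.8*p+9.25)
Set denominator = 0: p^2 + 2.8*p + 9.25 = 0 → Poles: -1.4 + 2.7j, -1.4 - 2.7j
Numerator is a nonzero constant (4) → Zeros: none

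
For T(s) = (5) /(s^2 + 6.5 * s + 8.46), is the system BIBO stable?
Denominator: s^2 + 6.5*s + 8.46 = (s + 4.7)(s + 1.8). Poles: -1.8, -4.7. All Re(p)<0: Yes (stable)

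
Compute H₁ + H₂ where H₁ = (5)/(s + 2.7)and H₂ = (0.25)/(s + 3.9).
Parallel: H = H₁ + H₂ = (n₁·d₂ + n₂·d₁)/(d₁·d₂).
n₁·d₂ = 5*s + 19.5. n₂·d₁ = 0.25*s + 0.675. Sum = 5.25*s + 20.175. d₁·d₂ = s^2 + 6.6*s + 10.53.
H(s) = (5.25*s + 20.175)/(s^2 + 6.6*s + 10.53)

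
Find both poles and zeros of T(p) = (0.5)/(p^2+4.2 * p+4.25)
Set denominator = 0: p^2 + 4.2*p + 4.25 = (p + 2.5)(p + 1.7) = 0 → Poles: -1.7, -2.5
Numerator is a nonzero constant (0.5) → Zeros: none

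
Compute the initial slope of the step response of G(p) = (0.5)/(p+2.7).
IVT: y'(0⁺) = lim_{p→∞} p²·Y(p) = lim_{p→∞} p·G(p).
deg(num) = 0, deg(den) = 1, relative degree = 1, so p·G(p) → (leading num)/(leading den) = 0.5/1 = 0.5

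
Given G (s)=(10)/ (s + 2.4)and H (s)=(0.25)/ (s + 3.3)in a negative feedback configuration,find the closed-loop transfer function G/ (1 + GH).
Closed-loop T = G/(1+GH).
Numerator: G_num * H_den = 10*s + 33.
Denominator: G_den * H_den + G_num * H_num = (s^2 + 5.7*s + 7.92) + (2.5) = s^2 + 5.7*s + 10.42.
T(s) = (10*s + 33)/(s^2 + 5.7*s + 10.42)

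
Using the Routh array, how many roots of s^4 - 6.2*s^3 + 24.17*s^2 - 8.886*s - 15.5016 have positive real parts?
Routh array:
s^4: [1, 24.17, -15.5016]; s^3: [-6.2, -8.886]; s^2: [22.7368, -15.5016]; s^1: [-13.1131]; s^0: [-15.5016]
First column: [1, -6.2, 22.7368, -13.1131, -15.5016]. Sign changes = RHP roots = 3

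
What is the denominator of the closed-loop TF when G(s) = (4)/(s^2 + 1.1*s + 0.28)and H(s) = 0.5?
Characteristic poly = G_den * H_den + G_num * H_num = (s^2 + 1.1*s + 0.28) + (2) = s^2 + 1.1*s + 2.28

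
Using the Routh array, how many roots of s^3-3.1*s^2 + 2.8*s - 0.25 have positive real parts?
Routh array:
s^3: [1, 2.8]; s^2: [-3.1, -0.25]; s^1: [2.71935]; s^0: [-0.25]
First column: [1, -3.1, 2.71935, -0.25]. Sign changes = RHP roots = 3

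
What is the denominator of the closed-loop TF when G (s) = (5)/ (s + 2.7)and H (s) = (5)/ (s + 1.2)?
Characteristic poly = G_den * H_den + G_num * H_num = (s^2 + 3.9*s + 3.24) + (25) = s^2 + 3.9*s + 28.24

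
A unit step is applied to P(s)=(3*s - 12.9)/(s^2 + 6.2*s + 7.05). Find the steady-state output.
FVT: lim_{t→∞} y(t) = lim_{s→0} s*Y(s) where Y(s) = P(s)/s.
= lim_{s→0} P(s) = P(0) = num(0)/den(0) = -12.9/7.05 = -1.83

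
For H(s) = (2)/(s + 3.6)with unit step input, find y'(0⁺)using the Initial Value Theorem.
IVT: y'(0⁺) = lim_{s→∞} s²·Y(s) = lim_{s→∞} s·H(s).
deg(num) = 0, deg(den) = 1, relative degree = 1, so s·H(s) → (leading num)/(leading den) = 2/1 = 2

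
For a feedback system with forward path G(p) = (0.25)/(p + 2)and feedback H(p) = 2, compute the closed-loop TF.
Closed-loop T = G/(1+GH).
Numerator: G_num * H_den = 0.25.
Denominator: G_den * H_den + G_num * H_num = (p + 2) + (0.5) = p + 2.5.
T(p) = (0.25)/(p + 2.5)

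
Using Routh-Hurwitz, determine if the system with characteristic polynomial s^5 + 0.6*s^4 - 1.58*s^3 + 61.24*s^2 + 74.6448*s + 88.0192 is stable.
Routh array:
s^5: [1, -1.58, 74.6448]; s^4: [0.6, 61.24, 88.0192]; s^3: [-103.647, -72.0539]; s^2: [60.8229, 88.0192]; s^1: [77.9373]; s^0: [88.0192]
First column: [1, 0.6, -103.647, 60.8229, 77.9373, 88.0192]. Sign changes = 2.
No, unstable (2 RHP root(s))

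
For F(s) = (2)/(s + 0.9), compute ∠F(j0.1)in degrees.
Substitute s = j*0.1: F(j0.1) = 2.19512 - 0.243902j.
∠F(j0.1) = atan2(Im, Re) = atan2(-0.243902, 2.19512) = -6.34°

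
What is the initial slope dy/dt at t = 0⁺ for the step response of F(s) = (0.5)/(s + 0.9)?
IVT: y'(0⁺) = lim_{s→∞} s²·Y(s) = lim_{s→∞} s·F(s).
deg(num) = 0, deg(den) = 1, relative degree = 1, so s·F(s) → (leading num)/(leading den) = 0.5/1 = 0.5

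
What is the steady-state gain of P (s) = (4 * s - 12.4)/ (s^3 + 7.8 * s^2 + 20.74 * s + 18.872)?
DC gain = P(0) = num(0)/den(0) = -12.4/18.872 = -0.6571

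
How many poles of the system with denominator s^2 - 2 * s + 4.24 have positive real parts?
Poles: 1 + 1.8j, 1 - 1.8j. RHP poles (Re>0): 2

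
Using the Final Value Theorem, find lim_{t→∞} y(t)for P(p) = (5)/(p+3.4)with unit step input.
FVT: lim_{t→∞} y(t) = lim_{p→0} p*Y(p) where Y(p) = P(p)/p.
= lim_{p→0} P(p) = P(0) = num(0)/den(0) = 5/3.4 = 1.471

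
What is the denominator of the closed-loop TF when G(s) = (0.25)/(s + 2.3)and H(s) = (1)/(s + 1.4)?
Characteristic poly = G_den * H_den + G_num * H_num = (s^2 + 3.7*s + 3.22) + (0.25) = s^2 + 3.7*s + 3.47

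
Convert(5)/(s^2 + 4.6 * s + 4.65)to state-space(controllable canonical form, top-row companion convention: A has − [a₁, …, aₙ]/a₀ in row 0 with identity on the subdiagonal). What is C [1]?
Reachable canonical form: C = numerator coefficients (right-aligned, zero-padded to length n).
num = 5, C = [[0, 5]].
C[1] = 5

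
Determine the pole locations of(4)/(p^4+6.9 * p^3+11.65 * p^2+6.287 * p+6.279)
Set denominator = 0: p^4 + 6.9*p^3 + 11.65*p^2 + 6.287*p + 6.279 = (p + 2.1)(p + 4.6)(p^2 + 0.2*p + 0.65) = 0 → Poles: -0.1 + 0.8j, -0.1 - 0.8j, -2.1, -4.6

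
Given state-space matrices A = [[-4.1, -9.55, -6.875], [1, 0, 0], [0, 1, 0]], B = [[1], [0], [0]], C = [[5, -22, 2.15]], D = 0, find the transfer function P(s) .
P(s) = C(sI - A)⁻¹B + D.
Characteristic polynomial det(sI - A) = s^3 + 4.1*s^2 + 9.55*s + 6.875.
Numerator from C·adj(sI-A)·B + D·det(sI-A) = 5*s^2 - 22*s + 2.15.
P(s) = (5*s^2 - 22*s + 2.15)/(s^3 + 4.1*s^2 + 9.55*s + 6.875)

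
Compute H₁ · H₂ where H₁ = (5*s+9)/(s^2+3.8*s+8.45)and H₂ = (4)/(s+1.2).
Series: H = H₁ · H₂ = (n₁·n₂)/(d₁·d₂).
Num: n₁·n₂ = 20*s + 36. Den: d₁·d₂ = s^3 + 5*s^2 + 13.01*s + 10.14.
H(s) = (20*s + 36)/(s^3 + 5*s^2 + 13.01*s + 10.14)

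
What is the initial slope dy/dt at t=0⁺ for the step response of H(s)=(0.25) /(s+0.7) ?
IVT: y'(0⁺) = lim_{s→∞} s²·Y(s) = lim_{s→∞} s·H(s).
deg(num) = 0, deg(den) = 1, relative degree = 1, so s·H(s) → (leading num)/(leading den) = 0.25/1 = 0.25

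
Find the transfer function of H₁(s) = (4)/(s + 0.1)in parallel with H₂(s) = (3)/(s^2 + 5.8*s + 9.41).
Parallel: H = H₁ + H₂ = (n₁·d₂ + n₂·d₁)/(d₁·d₂).
n₁·d₂ = 4*s^2 + 23.2*s + 37.64. n₂·d₁ = 3*s + 0.3. Sum = 4*s^2 + 26.2*s + 37.94. d₁·d₂ = s^3 + 5.9*s^2 + 9.99*s + 0.941.
H(s) = (4*s^2 + 26.2*s + 37.94)/(s^3 + 5.9*s^2 + 9.99*s + 0.941)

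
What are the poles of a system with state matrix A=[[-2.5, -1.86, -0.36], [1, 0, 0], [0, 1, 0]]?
Eigenvalues solve det(λI - A) = 0.
Characteristic polynomial: λ^3 + 2.5*λ^2 + 1.86*λ + 0.36 = 0.
Factor: (λ + 1)(λ + 0.3)(λ + 1.2) = 0.
Roots: -0.3, -1, -1.2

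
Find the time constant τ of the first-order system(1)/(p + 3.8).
First-order system: τ = -1/pole. Pole = -3.8. τ = -1/(-3.8) = 0.2632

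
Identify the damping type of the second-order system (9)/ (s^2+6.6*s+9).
Standard form: ωn²/(s²+2ζωn·s+ωn²) gives ωn=3, ζ=1.1.
Overdamped (ζ = 1.1 > 1)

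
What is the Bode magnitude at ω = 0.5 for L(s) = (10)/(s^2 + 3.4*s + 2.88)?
Substitute s = j*0.5: L(j0.5) = 2.68179 - 1.73347j.
|L(j0.5)| = sqrt(Re² + Im²) = 3.193.
20*log₁₀(3.193) = 10.08 dB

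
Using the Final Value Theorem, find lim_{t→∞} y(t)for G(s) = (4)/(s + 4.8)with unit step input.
FVT: lim_{t→∞} y(t) = lim_{s→0} s*Y(s) where Y(s) = G(s)/s.
= lim_{s→0} G(s) = G(0) = num(0)/den(0) = 4/4.8 = 0.8333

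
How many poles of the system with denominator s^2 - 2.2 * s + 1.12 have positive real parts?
s^2 - 2.2*s + 1.12 = (s - 1.4)(s - 0.8). Poles: 0.8, 1.4. RHP poles (Re>0): 2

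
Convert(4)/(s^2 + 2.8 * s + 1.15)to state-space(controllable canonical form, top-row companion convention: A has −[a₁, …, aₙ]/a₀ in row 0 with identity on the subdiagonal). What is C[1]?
Reachable canonical form: C = numerator coefficients (right-aligned, zero-padded to length n).
num = 4, C = [[0, 4]].
C[1] = 4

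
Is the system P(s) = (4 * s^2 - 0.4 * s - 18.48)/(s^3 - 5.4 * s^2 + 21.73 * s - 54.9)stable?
Denominator: s^3 - 5.4*s^2 + 21.73*s - 54.9 = (s - 3.6)(s^2 - 1.8*s + 15.25). Poles: 0.9 + 3.8j, 0.9 - 3.8j, 3.6. All Re(p)<0: No (unstable)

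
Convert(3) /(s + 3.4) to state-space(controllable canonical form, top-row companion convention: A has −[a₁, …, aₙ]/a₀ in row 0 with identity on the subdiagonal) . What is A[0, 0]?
Reachable canonical form for den = s + 3.4: top row of A = -[a₁,a₂,...,aₙ]/a₀, ones on the subdiagonal, zeros elsewhere.
A = [[-3.4]].
A[0,0] = -3.4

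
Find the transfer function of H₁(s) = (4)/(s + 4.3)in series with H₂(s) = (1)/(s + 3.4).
Series: H = H₁ · H₂ = (n₁·n₂)/(d₁·d₂).
Num: n₁·n₂ = 4. Den: d₁·d₂ = s^2 + 7.7*s + 14.62.
H(s) = (4)/(s^2 + 7.7*s + 14.62)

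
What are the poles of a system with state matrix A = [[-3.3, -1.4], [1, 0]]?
Eigenvalues solve det(λI - A) = 0.
Characteristic polynomial: λ^2 + 3.3*λ + 1.4 = 0.
Factor: (λ + 0.5)(λ + 2.8) = 0.
Roots: -0.5, -2.8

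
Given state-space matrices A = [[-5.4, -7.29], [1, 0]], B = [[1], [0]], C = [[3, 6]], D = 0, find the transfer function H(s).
H(s) = C(sI - A)⁻¹B + D.
Characteristic polynomial det(sI - A) = s^2 + 5.4*s + 7.29.
Numerator from C·adj(sI-A)·B + D·det(sI-A) = 3*s + 6.
H(s) = (3*s + 6)/(s^2 + 5.4*s + 7.29)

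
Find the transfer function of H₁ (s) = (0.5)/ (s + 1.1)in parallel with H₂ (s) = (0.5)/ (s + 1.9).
Parallel: H = H₁ + H₂ = (n₁·d₂ + n₂·d₁)/(d₁·d₂).
n₁·d₂ = 0.5*s + 0.95. n₂·d₁ = 0.5*s + 0.55. Sum = s + 1.5. d₁·d₂ = s^2 + 3*s + 2.09.
H(s) = (s + 1.5)/(s^2 + 3*s + 2.09)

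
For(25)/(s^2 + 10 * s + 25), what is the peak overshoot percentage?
Standard form: ωn²/(s²+2ζωn·s+ωn²) → ωn = 5, ζ = 1.
ζ ≥ 1, so the response is non-oscillatory: peak overshoot = 0%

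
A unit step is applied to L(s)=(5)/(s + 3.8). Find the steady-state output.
FVT: lim_{t→∞} y(t) = lim_{s→0} s*Y(s) where Y(s) = L(s)/s.
= lim_{s→0} L(s) = L(0) = num(0)/den(0) = 5/3.8 = 1.316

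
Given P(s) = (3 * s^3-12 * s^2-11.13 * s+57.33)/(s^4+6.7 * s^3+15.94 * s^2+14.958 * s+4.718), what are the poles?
Set denominator = 0: s^4 + 6.7*s^3 + 15.94*s^2 + 14.958*s + 4.718 = (s + 0.7)(s + 1)(s^2 + 5*s + 6.74) = 0 → Poles: -0.7, -1, -2.5 + 0.7j, -2.5 - 0.7j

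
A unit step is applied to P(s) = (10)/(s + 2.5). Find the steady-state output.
FVT: lim_{t→∞} y(t) = lim_{s→0} s*Y(s) where Y(s) = P(s)/s.
= lim_{s→0} P(s) = P(0) = num(0)/den(0) = 10/2.5 = 4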